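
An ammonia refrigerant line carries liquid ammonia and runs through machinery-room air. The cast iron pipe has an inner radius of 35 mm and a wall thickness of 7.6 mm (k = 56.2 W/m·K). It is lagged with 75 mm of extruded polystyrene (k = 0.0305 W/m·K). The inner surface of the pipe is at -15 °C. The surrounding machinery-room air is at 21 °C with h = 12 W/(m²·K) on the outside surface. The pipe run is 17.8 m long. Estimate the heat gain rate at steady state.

Treating each annulus and film as a series resistance:
R_cast iron pipe wall = ln(42.6/35)/(2π×56.2×17.8) = 3.126×10^-5 K/W
R_extruded polystyrene = ln(117.6/42.6)/(2π×0.0305×17.8) = 0.2977 K/W
R_outer film = 1/(h_o·2πr_oL) = 1/(12×2π×0.1176×17.8) = 0.006336 K/W
R_total = 0.304 K/W
Q = ΔT/R_total = 36/0.304

Q ≈ 118 W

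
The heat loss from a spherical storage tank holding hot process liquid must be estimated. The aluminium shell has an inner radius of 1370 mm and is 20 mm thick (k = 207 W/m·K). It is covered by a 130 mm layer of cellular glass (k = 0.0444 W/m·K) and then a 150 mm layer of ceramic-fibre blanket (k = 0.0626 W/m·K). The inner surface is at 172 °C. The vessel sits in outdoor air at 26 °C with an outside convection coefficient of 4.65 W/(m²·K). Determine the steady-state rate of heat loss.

Radial (spherical) resistances in series:
R_aluminium shell = (1/1.37 − 1/1.39)/(4π×207) = 4.038×10^-6 K/W
R_cellular glass = (1/1.39 − 1/1.52)/(4π×0.0444) = 0.1103 K/W
R_ceramic-fibre blanket = (1/1.52 − 1/1.67)/(4π×0.0626) = 0.07512 K/W
R_outer film = 1/(h·4πr_o²) = 1/(4.65×4π×1.67²) = 0.006136 K/W
R_total = 0.1915 K/W
Q = ΔT/R_total = 146/0.1915

Q ≈ 762 W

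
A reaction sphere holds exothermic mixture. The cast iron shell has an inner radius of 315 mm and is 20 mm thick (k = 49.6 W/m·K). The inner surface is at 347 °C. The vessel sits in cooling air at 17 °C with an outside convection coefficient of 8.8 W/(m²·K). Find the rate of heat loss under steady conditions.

Radial (spherical) resistances in series:
R_cast iron shell = (1/0.315 − 1/0.335)/(4π×49.6) = 3.041×10^-4 K/W
R_outer film = 1/(h·4πr_o²) = 1/(8.8×4π×0.335²) = 0.08058 K/W
R_total = 0.08088 K/W
Q = ΔT/R_total = 330/0.08088

Q ≈ 4080 W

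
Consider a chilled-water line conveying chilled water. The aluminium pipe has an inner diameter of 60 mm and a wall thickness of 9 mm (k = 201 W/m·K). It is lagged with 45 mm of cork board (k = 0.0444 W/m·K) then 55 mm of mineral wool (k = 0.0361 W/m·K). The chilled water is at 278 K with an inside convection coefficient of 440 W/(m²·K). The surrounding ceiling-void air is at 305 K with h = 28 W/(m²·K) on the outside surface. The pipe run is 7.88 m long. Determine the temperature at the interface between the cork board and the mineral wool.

T ≈ 293 K

Treating each annulus and film as a series resistance:
R_inner film = 1/(h_i·2πr₁L) = 1/(440×2π×0.03×7.88) = 0.00153 K/W
R_aluminium pipe wall = ln(39/30)/(2π×201×7.88) = 2.636×10^-5 K/W
R_cork board = ln(84/39)/(2π×0.0444×7.88) = 0.349 K/W
R_mineral wool = ln(139/84)/(2π×0.0361×7.88) = 0.2818 K/W
R_outer film = 1/(h_o·2πr_oL) = 1/(28×2π×0.139×7.88) = 0.005189 K/W
R_total = 0.6376 K/W
Q = ΔT/R_total = 27/0.6376
Q = 42.3 W
T_interface = T_inner + Q·ΣR(inner→interface) = 278 + 42.3×0.3506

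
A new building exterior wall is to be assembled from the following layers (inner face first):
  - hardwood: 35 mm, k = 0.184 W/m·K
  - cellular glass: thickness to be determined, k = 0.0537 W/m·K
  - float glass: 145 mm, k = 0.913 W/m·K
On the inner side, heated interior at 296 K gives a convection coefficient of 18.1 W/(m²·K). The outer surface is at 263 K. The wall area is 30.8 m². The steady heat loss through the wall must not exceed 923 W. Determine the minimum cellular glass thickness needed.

L ≈ 37.4 mm

Using the resistance-network approach (series):
R_inner film = 1/(h_i·A) = 1/(18.1×30.8) = 0.001794 K/W
R_hardwood = L/(kA) = 0.035/(0.184×30.8) = 0.006176 K/W
R_float glass = L/(kA) = 0.145/(0.913×30.8) = 0.005156 K/W
Sum of the known resistances R_other = 0.01313 K/W
Required total resistance R_tot = ΔT/Q_allow = 33/923 = 0.03575 K/W
R_cellular glass = R_tot − R_other = 0.02263 K/W
L = R·k·A = 0.02263×0.0537×30.8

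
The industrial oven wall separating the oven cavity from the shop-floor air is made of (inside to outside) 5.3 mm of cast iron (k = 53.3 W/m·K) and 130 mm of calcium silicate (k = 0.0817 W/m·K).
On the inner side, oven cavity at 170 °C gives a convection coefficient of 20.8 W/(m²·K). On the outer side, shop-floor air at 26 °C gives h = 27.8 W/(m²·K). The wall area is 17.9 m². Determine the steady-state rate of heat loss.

Series thermal resistances:
R_inner film = 1/(h_i·A) = 1/(20.8×17.9) = 0.002686 K/W
R_cast iron = L/(kA) = 0.0053/(53.3×17.9) = 5.555×10^-6 K/W
R_calcium silicate = L/(kA) = 0.13/(0.0817×17.9) = 0.08889 K/W
R_outer film = 1/(h_o·A) = 1/(27.8×17.9) = 0.00201 K/W
R_total = 0.09359 K/W
Q = ΔT / R_total = 144 / 0.09359

Q ≈ 1540 W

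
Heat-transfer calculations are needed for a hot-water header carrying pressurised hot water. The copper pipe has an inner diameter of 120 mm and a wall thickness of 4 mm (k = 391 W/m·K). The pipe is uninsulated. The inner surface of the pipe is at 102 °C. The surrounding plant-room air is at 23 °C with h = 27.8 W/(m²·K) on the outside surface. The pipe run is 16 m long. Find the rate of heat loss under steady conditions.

Q ≈ 14100 W

For a radial system each layer contributes R = ln(r_out/r_in)/(2πkL); films add R = 1/(hA).
R_copper pipe wall = ln(64/60)/(2π×391×16) = 1.642×10^-6 K/W
R_outer film = 1/(h_o·2πr_oL) = 1/(27.8×2π×0.064×16) = 0.005591 K/W
R_total = 0.005592 K/W
Q = ΔT/R_total = 79/0.005592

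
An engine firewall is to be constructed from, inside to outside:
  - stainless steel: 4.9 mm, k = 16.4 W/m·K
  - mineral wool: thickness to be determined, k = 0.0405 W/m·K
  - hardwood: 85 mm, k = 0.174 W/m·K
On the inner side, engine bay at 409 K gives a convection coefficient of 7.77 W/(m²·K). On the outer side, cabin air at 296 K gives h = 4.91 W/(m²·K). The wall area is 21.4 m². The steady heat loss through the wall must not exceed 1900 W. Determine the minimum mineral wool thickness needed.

Series thermal resistances:
R_inner film = 1/(h_i·A) = 1/(7.77×21.4) = 0.006014 K/W
R_stainless steel = L/(kA) = 0.0049/(16.4×21.4) = 1.396×10^-5 K/W
R_hardwood = L/(kA) = 0.085/(0.174×21.4) = 0.02283 K/W
R_outer film = 1/(h_o·A) = 1/(4.91×21.4) = 0.009517 K/W
Sum of the known resistances R_other = 0.03837 K/W
Required total resistance R_tot = ΔT/Q_allow = 113/1900 = 0.05947 K/W
R_mineral wool = R_tot − R_other = 0.0211 K/W
L = R·k·A = 0.0211×0.0405×21.4

L ≈ 18.3 mm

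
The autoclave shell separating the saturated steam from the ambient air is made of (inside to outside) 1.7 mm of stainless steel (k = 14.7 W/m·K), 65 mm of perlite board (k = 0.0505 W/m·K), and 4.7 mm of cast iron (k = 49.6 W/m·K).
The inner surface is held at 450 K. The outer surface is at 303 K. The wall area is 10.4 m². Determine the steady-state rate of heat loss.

Thermal resistances in series:
R_stainless steel = L/(kA) = 0.0017/(14.7×10.4) = 1.112×10^-5 K/W
R_perlite board = L/(kA) = 0.065/(0.0505×10.4) = 0.1238 K/W
R_cast iron = L/(kA) = 0.0047/(49.6×10.4) = 9.111×10^-6 K/W
R_total = 0.1238 K/W
Q = ΔT / R_total = 147 / 0.1238

Q ≈ 1190 W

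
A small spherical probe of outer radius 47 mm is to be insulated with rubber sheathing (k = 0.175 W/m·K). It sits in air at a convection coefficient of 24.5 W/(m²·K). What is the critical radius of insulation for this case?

r_cr ≈ 14.3 mm

For a sphere r_cr = 2k/h = 2×0.175/24.5
r_cr = 14.3 mm; since the bare radius (47 mm) is above r_cr, any added insulation will reduce heat loss.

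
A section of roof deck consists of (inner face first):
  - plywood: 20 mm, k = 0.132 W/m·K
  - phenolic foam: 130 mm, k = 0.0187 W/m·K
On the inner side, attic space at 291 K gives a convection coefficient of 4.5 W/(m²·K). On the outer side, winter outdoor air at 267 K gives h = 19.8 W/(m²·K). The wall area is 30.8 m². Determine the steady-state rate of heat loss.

Treating each layer as a thermal resistance in series:
R_inner film = 1/(h_i·A) = 1/(4.5×30.8) = 0.007215 K/W
R_plywood = L/(kA) = 0.02/(0.132×30.8) = 0.004919 K/W
R_phenolic foam = L/(kA) = 0.13/(0.0187×30.8) = 0.2257 K/W
R_outer film = 1/(h_o·A) = 1/(19.8×30.8) = 0.00164 K/W
R_total = 0.2395 K/W
Q = ΔT / R_total = 24 / 0.2395

Q ≈ 100 W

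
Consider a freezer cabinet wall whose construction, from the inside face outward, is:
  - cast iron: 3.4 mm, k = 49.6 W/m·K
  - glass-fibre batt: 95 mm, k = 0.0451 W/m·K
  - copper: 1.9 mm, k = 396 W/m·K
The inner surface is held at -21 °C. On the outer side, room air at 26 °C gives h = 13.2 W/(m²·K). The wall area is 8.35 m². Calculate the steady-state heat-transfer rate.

Q ≈ 180 W

Using the resistance-network approach (series):
R_cast iron = L/(kA) = 0.0034/(49.6×8.35) = 8.209×10^-6 K/W
R_glass-fibre batt = L/(kA) = 0.095/(0.0451×8.35) = 0.2523 K/W
R_copper = L/(kA) = 0.0019/(396×8.35) = 5.746×10^-7 K/W
R_outer film = 1/(h_o·A) = 1/(13.2×8.35) = 0.009073 K/W
R_total = 0.2613 K/W
Q = ΔT / R_total = 47 / 0.2613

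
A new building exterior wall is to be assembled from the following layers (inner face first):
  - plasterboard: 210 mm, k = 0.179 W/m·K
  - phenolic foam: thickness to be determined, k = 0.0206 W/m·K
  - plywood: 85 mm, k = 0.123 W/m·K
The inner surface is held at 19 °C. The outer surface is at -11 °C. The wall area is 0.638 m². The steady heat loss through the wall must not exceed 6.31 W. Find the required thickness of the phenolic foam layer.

Model the wall as resistances in series:
R_plasterboard = L/(kA) = 0.21/(0.179×0.638) = 1.839 K/W
R_plywood = L/(kA) = 0.085/(0.123×0.638) = 1.083 K/W
Sum of the known resistances R_other = 2.922 K/W
Required total resistance R_tot = ΔT/Q_allow = 30/6.31 = 4.754 K/W
R_phenolic foam = R_tot − R_other = 1.832 K/W
L = R·k·A = 1.832×0.0206×0.638

L ≈ 24.1 mm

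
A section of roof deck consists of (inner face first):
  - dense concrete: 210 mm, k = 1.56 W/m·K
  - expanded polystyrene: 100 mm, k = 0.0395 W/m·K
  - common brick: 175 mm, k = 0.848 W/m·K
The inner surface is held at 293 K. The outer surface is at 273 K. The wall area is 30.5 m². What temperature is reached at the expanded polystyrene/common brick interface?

Series thermal resistances:
R_dense concrete = L/(kA) = 0.21/(1.56×30.5) = 0.004414 K/W
R_expanded polystyrene = L/(kA) = 0.1/(0.0395×30.5) = 0.083 K/W
R_common brick = L/(kA) = 0.175/(0.848×30.5) = 0.006766 K/W
R_total = 0.09418 K/W;  Q = ΔT/R_total = 20/0.09418 = 212.3 W
T_interface = T_inner − Q·ΣR(inner→interface) = 293 − 212×0.08742

T ≈ 274 K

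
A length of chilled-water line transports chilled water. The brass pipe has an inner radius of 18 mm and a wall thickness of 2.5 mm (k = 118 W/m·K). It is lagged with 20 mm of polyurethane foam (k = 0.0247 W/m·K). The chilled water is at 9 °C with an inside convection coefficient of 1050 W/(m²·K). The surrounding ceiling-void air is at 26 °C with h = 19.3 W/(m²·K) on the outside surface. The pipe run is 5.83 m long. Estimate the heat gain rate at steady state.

Radial resistances (cylindrical: R_cond = ln(r_o/r_i)/(2πkL), R_conv = 1/(h·2πrL)):
R_inner film = 1/(h_i·2πr₁L) = 1/(1050×2π×0.018×5.83) = 0.001444 K/W
R_brass pipe wall = ln(20.5/18)/(2π×118×5.83) = 3.009×10^-5 K/W
R_polyurethane foam = ln(40.5/20.5)/(2π×0.0247×5.83) = 0.7525 K/W
R_outer film = 1/(h_o·2πr_oL) = 1/(19.3×2π×0.0405×5.83) = 0.03493 K/W
R_total = 0.7889 K/W
Q = ΔT/R_total = 17/0.7889

Q ≈ 21.5 W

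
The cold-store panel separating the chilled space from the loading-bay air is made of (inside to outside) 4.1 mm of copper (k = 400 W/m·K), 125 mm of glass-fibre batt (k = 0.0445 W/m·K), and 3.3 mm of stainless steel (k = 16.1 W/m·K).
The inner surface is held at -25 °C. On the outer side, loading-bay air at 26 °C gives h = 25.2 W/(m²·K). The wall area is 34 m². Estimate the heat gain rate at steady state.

Treating each layer as a thermal resistance in series:
R_copper = L/(kA) = 0.0041/(400×34) = 3.015×10^-7 K/W
R_glass-fibre batt = L/(kA) = 0.125/(0.0445×34) = 0.08262 K/W
R_stainless steel = L/(kA) = 0.0033/(16.1×34) = 6.028×10^-6 K/W
R_outer film = 1/(h_o·A) = 1/(25.2×34) = 0.001167 K/W
R_total = 0.08379 K/W
Q = ΔT / R_total = 51 / 0.08379

Q ≈ 609 W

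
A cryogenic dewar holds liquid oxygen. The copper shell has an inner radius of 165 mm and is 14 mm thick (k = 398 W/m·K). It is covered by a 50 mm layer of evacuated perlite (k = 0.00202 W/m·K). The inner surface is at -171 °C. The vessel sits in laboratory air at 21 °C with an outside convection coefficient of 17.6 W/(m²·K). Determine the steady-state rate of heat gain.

Q ≈ 3.99 W

Radial (spherical) resistances in series:
R_copper shell = (1/0.165 − 1/0.179)/(4π×398) = 9.478×10^-5 K/W
R_evacuated perlite = (1/0.179 − 1/0.229)/(4π×0.00202) = 48.05 K/W
R_outer film = 1/(h·4πr_o²) = 1/(17.6×4π×0.229²) = 0.08622 K/W
R_total = 48.14 K/W
Q = ΔT/R_total = 192/48.14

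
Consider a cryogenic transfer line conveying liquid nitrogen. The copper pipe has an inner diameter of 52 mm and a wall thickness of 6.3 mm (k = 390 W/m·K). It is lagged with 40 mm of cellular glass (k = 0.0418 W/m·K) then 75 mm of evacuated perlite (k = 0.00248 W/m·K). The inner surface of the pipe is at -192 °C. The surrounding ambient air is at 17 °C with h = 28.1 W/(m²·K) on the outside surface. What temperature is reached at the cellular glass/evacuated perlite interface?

T ≈ -179 °C

Radial resistances (cylindrical: R_cond = ln(r_o/r_i)/(2πkL), R_conv = 1/(h·2πrL)):
R_copper pipe wall = ln(32.3/26)/(2π×390×1) = 8.854×10^-5 K/W
R_cellular glass = ln(72.3/32.3)/(2π×0.0418×1) = 3.068 K/W
R_evacuated perlite = ln(147.3/72.3)/(2π×0.00248×1) = 45.67 K/W
R_outer film = 1/(h_o·2πr_oL) = 1/(28.1×2π×0.1473×1) = 0.03845 K/W
R_total = 48.78 K/W
Q = ΔT/R_total = 209/48.78
Q = 4.28 W/m
T_interface = T_inner + Q·ΣR(inner→interface) = -192 + 4.28×3.068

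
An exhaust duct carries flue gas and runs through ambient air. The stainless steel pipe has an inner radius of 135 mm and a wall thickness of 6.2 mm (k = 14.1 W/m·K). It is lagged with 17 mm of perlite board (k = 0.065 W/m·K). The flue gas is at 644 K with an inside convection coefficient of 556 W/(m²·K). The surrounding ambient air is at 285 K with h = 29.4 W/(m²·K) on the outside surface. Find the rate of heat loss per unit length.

q′ ≈ 1140 W/m

Radial resistances (cylindrical: R_cond = ln(r_o/r_i)/(2πkL), R_conv = 1/(h·2πrL)):
R_inner film = 1/(h_i·2πr₁L) = 1/(556×2π×0.135×1) = 0.00212 K/W
R_stainless steel pipe wall = ln(141.2/135)/(2π×14.1×1) = 5.068×10^-4 K/W
R_perlite board = ln(158.2/141.2)/(2π×0.065×1) = 0.2784 K/W
R_outer film = 1/(h_o·2πr_oL) = 1/(29.4×2π×0.1582×1) = 0.03422 K/W
R_total = 0.3152 K/W
Q = ΔT/R_total = 359/0.3152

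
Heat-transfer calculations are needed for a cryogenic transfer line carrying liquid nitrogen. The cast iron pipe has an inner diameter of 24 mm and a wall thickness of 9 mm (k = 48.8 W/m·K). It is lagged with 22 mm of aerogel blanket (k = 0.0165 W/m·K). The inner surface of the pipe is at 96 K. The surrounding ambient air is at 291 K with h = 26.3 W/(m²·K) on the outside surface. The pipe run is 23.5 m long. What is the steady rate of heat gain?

Q ≈ 649 W

For a radial system each layer contributes R = ln(r_out/r_in)/(2πkL); films add R = 1/(hA).
R_cast iron pipe wall = ln(21/12)/(2π×48.8×23.5) = 7.766×10^-5 K/W
R_aerogel blanket = ln(43/21)/(2π×0.0165×23.5) = 0.2942 K/W
R_outer film = 1/(h_o·2πr_oL) = 1/(26.3×2π×0.043×23.5) = 0.005989 K/W
R_total = 0.3002 K/W
Q = ΔT/R_total = 195/0.3002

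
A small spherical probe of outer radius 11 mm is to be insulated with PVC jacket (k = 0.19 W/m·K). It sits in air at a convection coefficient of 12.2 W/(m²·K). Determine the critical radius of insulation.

For a sphere r_cr = 2k/h = 2×0.19/12.2
r_cr = 31.1 mm; since the bare radius (11 mm) is below r_cr, adding a thin layer of insulation will *increase* heat loss.

r_cr ≈ 31.1 mm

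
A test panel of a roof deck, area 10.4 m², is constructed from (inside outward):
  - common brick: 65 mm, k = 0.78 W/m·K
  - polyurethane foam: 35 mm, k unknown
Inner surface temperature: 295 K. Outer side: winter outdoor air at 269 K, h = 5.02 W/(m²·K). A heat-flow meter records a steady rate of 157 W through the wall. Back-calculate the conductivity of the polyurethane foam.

k ≈ 0.0243 W/(m·K)

Series thermal resistances:
R_common brick = L/(kA) = 0.065/(0.78×10.4) = 0.008013 K/W
R_outer film = 1/(h_o·A) = 1/(5.02×10.4) = 0.01915 K/W
Sum of known resistances R_other = 0.02717 K/W
Total R = ΔT/Q = 26/157 = 0.1656 K/W
R_polyurethane foam = R_total − R_other = 0.1384 K/W
k = L/(R·A) = 0.035/(0.1384×10.4)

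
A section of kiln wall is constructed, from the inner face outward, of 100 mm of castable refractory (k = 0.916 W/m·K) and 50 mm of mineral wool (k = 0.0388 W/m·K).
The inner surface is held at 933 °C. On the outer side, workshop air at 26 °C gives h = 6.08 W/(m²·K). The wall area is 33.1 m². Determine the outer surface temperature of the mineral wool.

T ≈ 121 °C

Treating each layer as a thermal resistance in series:
R_castable refractory = L/(kA) = 0.1/(0.916×33.1) = 0.003298 K/W
R_mineral wool = L/(kA) = 0.05/(0.0388×33.1) = 0.03893 K/W
R_outer film = 1/(h_o·A) = 1/(6.08×33.1) = 0.004969 K/W
R_total = 0.0472 K/W;  Q = ΔT/R_total = 907/0.0472 = 19220 W
T_interface = T_inner − Q·ΣR(inner→interface) = 933 − 19200×0.04223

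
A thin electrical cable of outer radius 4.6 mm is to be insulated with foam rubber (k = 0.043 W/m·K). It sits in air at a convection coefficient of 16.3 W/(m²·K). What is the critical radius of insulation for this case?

For a cylinder r_cr = k/h = 0.043/16.3
r_cr = 2.64 mm; since the bare radius (4.6 mm) is above r_cr, any added insulation will reduce heat loss.

r_cr ≈ 2.64 mm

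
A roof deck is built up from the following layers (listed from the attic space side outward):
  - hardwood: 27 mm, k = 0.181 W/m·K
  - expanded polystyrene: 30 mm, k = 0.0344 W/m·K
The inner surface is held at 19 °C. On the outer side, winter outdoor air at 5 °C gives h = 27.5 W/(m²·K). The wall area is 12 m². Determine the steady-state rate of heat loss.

Q ≈ 159 W

Series thermal resistances:
R_hardwood = L/(kA) = 0.027/(0.181×12) = 0.01243 K/W
R_expanded polystyrene = L/(kA) = 0.03/(0.0344×12) = 0.07267 K/W
R_outer film = 1/(h_o·A) = 1/(27.5×12) = 0.00303 K/W
R_total = 0.08814 K/W
Q = ΔT / R_total = 14 / 0.08814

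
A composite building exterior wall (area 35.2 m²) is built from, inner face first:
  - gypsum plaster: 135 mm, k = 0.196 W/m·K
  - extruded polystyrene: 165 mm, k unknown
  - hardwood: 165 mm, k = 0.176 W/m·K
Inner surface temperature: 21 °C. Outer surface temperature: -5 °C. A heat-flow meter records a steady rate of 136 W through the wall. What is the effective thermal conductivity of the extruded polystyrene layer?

Using the resistance-network approach (series):
R_gypsum plaster = L/(kA) = 0.135/(0.196×35.2) = 0.01957 K/W
R_hardwood = L/(kA) = 0.165/(0.176×35.2) = 0.02663 K/W
Sum of known resistances R_other = 0.0462 K/W
Total R = ΔT/Q = 26/136 = 0.1912 K/W
R_extruded polystyrene = R_total − R_other = 0.145 K/W
k = L/(R·A) = 0.165/(0.145×35.2)

k ≈ 0.0323 W/(m·K)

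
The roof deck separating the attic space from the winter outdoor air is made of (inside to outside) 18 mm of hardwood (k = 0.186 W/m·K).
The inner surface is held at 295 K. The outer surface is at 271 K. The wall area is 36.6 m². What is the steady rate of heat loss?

Treating each layer as a thermal resistance in series:
R_hardwood = L/(kA) = 0.018/(0.186×36.6) = 0.002644 K/W
R_total = 0.002644 K/W
Q = ΔT / R_total = 24 / 0.002644

Q ≈ 9080 W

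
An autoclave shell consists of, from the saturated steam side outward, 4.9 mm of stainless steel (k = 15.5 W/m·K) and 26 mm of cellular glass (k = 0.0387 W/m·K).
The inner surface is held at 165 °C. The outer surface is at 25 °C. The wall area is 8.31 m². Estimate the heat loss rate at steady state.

Series thermal resistances:
R_stainless steel = L/(kA) = 0.0049/(15.5×8.31) = 3.804×10^-5 K/W
R_cellular glass = L/(kA) = 0.026/(0.0387×8.31) = 0.08085 K/W
R_total = 0.08088 K/W
Q = ΔT / R_total = 140 / 0.08088

Q ≈ 1730 W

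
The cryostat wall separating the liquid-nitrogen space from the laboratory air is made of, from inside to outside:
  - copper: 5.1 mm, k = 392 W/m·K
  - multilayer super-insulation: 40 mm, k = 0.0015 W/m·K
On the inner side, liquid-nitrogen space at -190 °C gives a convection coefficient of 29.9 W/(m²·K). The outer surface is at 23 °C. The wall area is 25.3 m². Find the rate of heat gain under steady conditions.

Series thermal resistances:
R_inner film = 1/(h_i·A) = 1/(29.9×25.3) = 0.001322 K/W
R_copper = L/(kA) = 0.0051/(392×25.3) = 5.142×10^-7 K/W
R_multilayer super-insulation = L/(kA) = 0.04/(0.0015×25.3) = 1.054 K/W
R_total = 1.055 K/W
Q = ΔT / R_total = 213 / 1.055

Q ≈ 202 W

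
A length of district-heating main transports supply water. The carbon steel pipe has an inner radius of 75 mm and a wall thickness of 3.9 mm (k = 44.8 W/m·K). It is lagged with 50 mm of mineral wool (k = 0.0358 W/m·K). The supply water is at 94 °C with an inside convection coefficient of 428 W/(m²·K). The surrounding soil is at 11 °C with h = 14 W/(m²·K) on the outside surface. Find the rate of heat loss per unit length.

q′ ≈ 36.5 W/m

Per-layer cylindrical resistances, series-summed:
R_inner film = 1/(h_i·2πr₁L) = 1/(428×2π×0.075×1) = 0.004958 K/W
R_carbon steel pipe wall = ln(78.9/75)/(2π×44.8×1) = 1.801×10^-4 K/W
R_mineral wool = ln(128.9/78.9)/(2π×0.0358×1) = 2.182 K/W
R_outer film = 1/(h_o·2πr_oL) = 1/(14×2π×0.1289×1) = 0.08819 K/W
R_total = 2.276 K/W
Q = ΔT/R_total = 83/2.276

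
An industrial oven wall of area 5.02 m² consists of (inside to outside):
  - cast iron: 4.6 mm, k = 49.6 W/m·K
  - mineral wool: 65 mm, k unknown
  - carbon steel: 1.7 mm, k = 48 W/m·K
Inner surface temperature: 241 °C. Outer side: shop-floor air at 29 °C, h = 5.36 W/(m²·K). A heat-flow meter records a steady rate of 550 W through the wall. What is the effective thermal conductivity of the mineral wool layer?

k ≈ 0.0372 W/(m·K)

Thermal resistances in series:
R_cast iron = L/(kA) = 0.0046/(49.6×5.02) = 1.847×10^-5 K/W
R_carbon steel = L/(kA) = 0.0017/(48×5.02) = 7.055×10^-6 K/W
R_outer film = 1/(h_o·A) = 1/(5.36×5.02) = 0.03716 K/W
Sum of known resistances R_other = 0.03719 K/W
Total R = ΔT/Q = 212/550 = 0.3855 K/W
R_mineral wool = R_total − R_other = 0.3483 K/W
k = L/(R·A) = 0.065/(0.3483×5.02)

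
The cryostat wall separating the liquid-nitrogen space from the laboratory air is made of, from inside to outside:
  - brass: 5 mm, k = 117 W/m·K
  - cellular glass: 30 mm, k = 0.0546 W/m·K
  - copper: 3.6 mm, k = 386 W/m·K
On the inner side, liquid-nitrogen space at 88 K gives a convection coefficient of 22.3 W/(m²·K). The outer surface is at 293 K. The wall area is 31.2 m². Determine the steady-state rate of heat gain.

Q ≈ 10800 W

Using the resistance-network approach (series):
R_inner film = 1/(h_i·A) = 1/(22.3×31.2) = 0.001437 K/W
R_brass = L/(kA) = 0.005/(117×31.2) = 1.37×10^-6 K/W
R_cellular glass = L/(kA) = 0.03/(0.0546×31.2) = 0.01761 K/W
R_copper = L/(kA) = 0.0036/(386×31.2) = 2.989×10^-7 K/W
R_total = 0.01905 K/W
Q = ΔT / R_total = 205 / 0.01905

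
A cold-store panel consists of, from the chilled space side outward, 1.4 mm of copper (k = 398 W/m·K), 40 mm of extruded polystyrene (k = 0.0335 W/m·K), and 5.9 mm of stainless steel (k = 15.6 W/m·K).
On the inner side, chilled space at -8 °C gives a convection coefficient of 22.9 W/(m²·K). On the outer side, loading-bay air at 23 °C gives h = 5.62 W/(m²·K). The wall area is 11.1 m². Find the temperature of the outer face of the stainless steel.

T ≈ 19.1 °C

Series thermal resistances:
R_inner film = 1/(h_i·A) = 1/(22.9×11.1) = 0.003934 K/W
R_copper = L/(kA) = 0.0014/(398×11.1) = 3.169×10^-7 K/W
R_extruded polystyrene = L/(kA) = 0.04/(0.0335×11.1) = 0.1076 K/W
R_stainless steel = L/(kA) = 0.0059/(15.6×11.1) = 3.407×10^-5 K/W
R_outer film = 1/(h_o·A) = 1/(5.62×11.1) = 0.01603 K/W
R_total = 0.1276 K/W;  Q = ΔT/R_total = 31/0.1276 = 243 W
T_interface = T_inner + Q·ΣR(inner→interface) = -8 + 243×0.1115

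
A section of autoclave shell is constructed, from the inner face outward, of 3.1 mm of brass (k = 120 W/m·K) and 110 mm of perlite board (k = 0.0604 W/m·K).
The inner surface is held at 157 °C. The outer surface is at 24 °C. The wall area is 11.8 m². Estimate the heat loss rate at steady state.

Using the resistance-network approach (series):
R_brass = L/(kA) = 0.0031/(120×11.8) = 2.189×10^-6 K/W
R_perlite board = L/(kA) = 0.11/(0.0604×11.8) = 0.1543 K/W
R_total = 0.1543 K/W
Q = ΔT / R_total = 133 / 0.1543

Q ≈ 862 W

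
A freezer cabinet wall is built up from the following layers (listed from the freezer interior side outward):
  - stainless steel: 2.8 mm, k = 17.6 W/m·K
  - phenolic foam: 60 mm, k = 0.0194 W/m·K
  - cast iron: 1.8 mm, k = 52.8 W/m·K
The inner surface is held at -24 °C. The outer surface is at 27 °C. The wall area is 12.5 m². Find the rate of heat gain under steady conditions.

Q ≈ 206 W

Using the resistance-network approach (series):
R_stainless steel = L/(kA) = 0.0028/(17.6×12.5) = 1.273×10^-5 K/W
R_phenolic foam = L/(kA) = 0.06/(0.0194×12.5) = 0.2474 K/W
R_cast iron = L/(kA) = 0.0018/(52.8×12.5) = 2.727×10^-6 K/W
R_total = 0.2474 K/W
Q = ΔT / R_total = 51 / 0.2474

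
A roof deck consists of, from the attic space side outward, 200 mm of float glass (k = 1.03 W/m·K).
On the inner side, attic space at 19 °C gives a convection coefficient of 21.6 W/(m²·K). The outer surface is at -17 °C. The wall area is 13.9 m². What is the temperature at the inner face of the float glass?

Thermal resistances in series:
R_inner film = 1/(h_i·A) = 1/(21.6×13.9) = 0.003331 K/W
R_float glass = L/(kA) = 0.2/(1.03×13.9) = 0.01397 K/W
R_total = 0.0173 K/W;  Q = ΔT/R_total = 36/0.0173 = 2081 W
T_interface = T_inner − Q·ΣR(inner→interface) = 19 − 2080×0.003331

T ≈ 12.1 °C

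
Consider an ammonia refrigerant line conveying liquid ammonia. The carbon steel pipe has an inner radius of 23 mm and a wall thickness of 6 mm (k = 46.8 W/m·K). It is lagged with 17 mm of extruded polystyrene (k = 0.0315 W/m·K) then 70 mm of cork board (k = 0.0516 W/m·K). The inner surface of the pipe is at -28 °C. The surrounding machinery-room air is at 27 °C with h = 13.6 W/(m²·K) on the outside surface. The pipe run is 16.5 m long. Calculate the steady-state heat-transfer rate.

Treating each annulus and film as a series resistance:
R_carbon steel pipe wall = ln(29/23)/(2π×46.8×16.5) = 4.778×10^-5 K/W
R_extruded polystyrene = ln(46/29)/(2π×0.0315×16.5) = 0.1413 K/W
R_cork board = ln(116/46)/(2π×0.0516×16.5) = 0.1729 K/W
R_outer film = 1/(h_o·2πr_oL) = 1/(13.6×2π×0.116×16.5) = 0.006114 K/W
R_total = 0.3203 K/W
Q = ΔT/R_total = 55/0.3203

Q ≈ 172 W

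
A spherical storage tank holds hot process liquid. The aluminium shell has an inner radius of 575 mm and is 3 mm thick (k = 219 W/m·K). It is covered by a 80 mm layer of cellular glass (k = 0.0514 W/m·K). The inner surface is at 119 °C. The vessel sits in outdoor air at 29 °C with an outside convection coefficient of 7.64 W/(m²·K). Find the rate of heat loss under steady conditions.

For a spherical shell R = (1/r₁ − 1/r₂)/(4πk); film R = 1/(h·4πr²). In series:
R_aluminium shell = (1/0.575 − 1/0.578)/(4π×219) = 3.28×10^-6 K/W
R_cellular glass = (1/0.578 − 1/0.658)/(4π×0.0514) = 0.3257 K/W
R_outer film = 1/(h·4πr_o²) = 1/(7.64×4π×0.658²) = 0.02406 K/W
R_total = 0.3497 K/W
Q = ΔT/R_total = 90/0.3497

Q ≈ 257 W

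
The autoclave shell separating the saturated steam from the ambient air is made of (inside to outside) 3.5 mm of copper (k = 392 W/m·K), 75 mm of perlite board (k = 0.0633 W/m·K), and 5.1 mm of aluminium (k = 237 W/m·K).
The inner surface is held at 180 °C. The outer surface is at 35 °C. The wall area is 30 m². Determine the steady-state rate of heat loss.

Model the wall as resistances in series:
R_copper = L/(kA) = 0.0035/(392×30) = 2.976×10^-7 K/W
R_perlite board = L/(kA) = 0.075/(0.0633×30) = 0.03949 K/W
R_aluminium = L/(kA) = 0.0051/(237×30) = 7.173×10^-7 K/W
R_total = 0.0395 K/W
Q = ΔT / R_total = 145 / 0.0395

Q ≈ 3670 W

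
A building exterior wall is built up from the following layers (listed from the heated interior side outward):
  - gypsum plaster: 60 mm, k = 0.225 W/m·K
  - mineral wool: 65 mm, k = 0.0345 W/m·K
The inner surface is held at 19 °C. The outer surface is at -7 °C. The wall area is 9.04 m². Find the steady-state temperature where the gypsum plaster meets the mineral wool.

T ≈ 15.8 °C

Using the resistance-network approach (series):
R_gypsum plaster = L/(kA) = 0.06/(0.225×9.04) = 0.0295 K/W
R_mineral wool = L/(kA) = 0.065/(0.0345×9.04) = 0.2084 K/W
R_total = 0.2379 K/W;  Q = ΔT/R_total = 26/0.2379 = 109.3 W
T_interface = T_inner − Q·ΣR(inner→interface) = 19 − 109×0.0295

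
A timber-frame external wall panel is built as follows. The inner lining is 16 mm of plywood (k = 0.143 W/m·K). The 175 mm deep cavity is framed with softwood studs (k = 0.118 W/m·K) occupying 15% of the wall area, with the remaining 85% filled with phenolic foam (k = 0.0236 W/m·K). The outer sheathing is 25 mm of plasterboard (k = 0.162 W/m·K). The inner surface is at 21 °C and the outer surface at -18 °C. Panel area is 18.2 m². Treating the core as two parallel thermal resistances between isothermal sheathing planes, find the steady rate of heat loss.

Q ≈ 145 W

Sheathing layers in series; stud and cavity paths in parallel between them.
R_inner = 0.016/(0.143×18.2) = 0.006148 K/W
R_stud  = 0.175/(0.118×0.15×18.2) = 0.5432 K/W
R_cav   = 0.175/(0.0236×0.85×18.2) = 0.4793 K/W
1/R_core = 1/R_stud + 1/R_cav → R_core = 0.2546 K/W
R_outer = 0.025/(0.162×18.2) = 0.008479 K/W
R_total = 0.2693 K/W
Q = ΔT/R_total = 39/0.2693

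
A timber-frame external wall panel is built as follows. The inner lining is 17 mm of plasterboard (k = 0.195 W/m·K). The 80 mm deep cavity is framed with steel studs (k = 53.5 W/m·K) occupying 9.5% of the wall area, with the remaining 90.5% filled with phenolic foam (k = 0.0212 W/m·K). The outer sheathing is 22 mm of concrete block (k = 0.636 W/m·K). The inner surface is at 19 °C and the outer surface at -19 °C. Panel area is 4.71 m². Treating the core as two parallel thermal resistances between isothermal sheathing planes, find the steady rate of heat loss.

Q ≈ 1300 W

Sheathing layers in series; stud and cavity paths in parallel between them.
R_inner = 0.017/(0.195×4.71) = 0.01851 K/W
R_stud  = 0.08/(53.5×0.095×4.71) = 0.003342 K/W
R_cav   = 0.08/(0.0212×0.905×4.71) = 0.8853 K/W
1/R_core = 1/R_stud + 1/R_cav → R_core = 0.003329 K/W
R_outer = 0.022/(0.636×4.71) = 0.007344 K/W
R_total = 0.02918 K/W
Q = ΔT/R_total = 38/0.02918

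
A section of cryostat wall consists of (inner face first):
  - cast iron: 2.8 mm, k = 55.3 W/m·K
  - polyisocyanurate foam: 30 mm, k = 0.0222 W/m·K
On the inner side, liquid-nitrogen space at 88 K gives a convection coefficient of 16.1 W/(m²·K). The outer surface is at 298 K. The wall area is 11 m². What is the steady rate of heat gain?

Q ≈ 1630 W

Thermal resistances in series:
R_inner film = 1/(h_i·A) = 1/(16.1×11) = 0.005647 K/W
R_cast iron = L/(kA) = 0.0028/(55.3×11) = 4.603×10^-6 K/W
R_polyisocyanurate foam = L/(kA) = 0.03/(0.0222×11) = 0.1229 K/W
R_total = 0.1285 K/W
Q = ΔT / R_total = 210 / 0.1285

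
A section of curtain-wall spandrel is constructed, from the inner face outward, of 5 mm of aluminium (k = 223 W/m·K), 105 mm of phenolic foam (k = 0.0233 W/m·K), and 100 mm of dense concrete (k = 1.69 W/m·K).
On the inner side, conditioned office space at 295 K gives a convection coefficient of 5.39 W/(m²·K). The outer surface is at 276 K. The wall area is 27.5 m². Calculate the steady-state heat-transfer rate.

Q ≈ 110 W

Series thermal resistances:
R_inner film = 1/(h_i·A) = 1/(5.39×27.5) = 0.006747 K/W
R_aluminium = L/(kA) = 0.005/(223×27.5) = 8.153×10^-7 K/W
R_phenolic foam = L/(kA) = 0.105/(0.0233×27.5) = 0.1639 K/W
R_dense concrete = L/(kA) = 0.1/(1.69×27.5) = 0.002152 K/W
R_total = 0.1728 K/W
Q = ΔT / R_total = 19 / 0.1728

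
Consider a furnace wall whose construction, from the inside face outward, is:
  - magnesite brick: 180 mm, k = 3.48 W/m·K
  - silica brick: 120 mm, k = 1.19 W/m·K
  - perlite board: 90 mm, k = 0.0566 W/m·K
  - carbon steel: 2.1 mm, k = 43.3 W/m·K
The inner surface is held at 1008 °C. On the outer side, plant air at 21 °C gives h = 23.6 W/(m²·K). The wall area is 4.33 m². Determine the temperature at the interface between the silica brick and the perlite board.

Series thermal resistances:
R_magnesite brick = L/(kA) = 0.18/(3.48×4.33) = 0.01195 K/W
R_silica brick = L/(kA) = 0.12/(1.19×4.33) = 0.02329 K/W
R_perlite board = L/(kA) = 0.09/(0.0566×4.33) = 0.3672 K/W
R_carbon steel = L/(kA) = 0.0021/(43.3×4.33) = 1.12×10^-5 K/W
R_outer film = 1/(h_o·A) = 1/(23.6×4.33) = 0.009786 K/W
R_total = 0.4123 K/W;  Q = ΔT/R_total = 987/0.4123 = 2394 W
T_interface = T_inner − Q·ΣR(inner→interface) = 1008 − 2390×0.03523

T ≈ 924 °C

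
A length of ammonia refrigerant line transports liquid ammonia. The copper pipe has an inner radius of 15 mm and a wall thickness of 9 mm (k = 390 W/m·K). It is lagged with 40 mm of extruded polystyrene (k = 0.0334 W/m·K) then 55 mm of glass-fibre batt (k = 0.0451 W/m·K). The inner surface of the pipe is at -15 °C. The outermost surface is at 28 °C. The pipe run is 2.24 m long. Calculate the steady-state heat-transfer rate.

Cylindrical conduction, so R = ln(r₂/r₁)/(2πkL) per layer, in series:
R_copper pipe wall = ln(24/15)/(2π×390×2.24) = 8.563×10^-5 K/W
R_extruded polystyrene = ln(64/24)/(2π×0.0334×2.24) = 2.087 K/W
R_glass-fibre batt = ln(119/64)/(2π×0.0451×2.24) = 0.9771 K/W
R_total = 3.064 K/W
Q = ΔT/R_total = 43/3.064

Q ≈ 14 W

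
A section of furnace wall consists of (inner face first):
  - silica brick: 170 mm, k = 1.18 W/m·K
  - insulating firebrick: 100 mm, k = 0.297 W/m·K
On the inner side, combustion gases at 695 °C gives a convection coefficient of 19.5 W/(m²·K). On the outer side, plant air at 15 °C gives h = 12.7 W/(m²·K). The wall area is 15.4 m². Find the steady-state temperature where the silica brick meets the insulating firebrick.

T ≈ 478 °C

Model the wall as resistances in series:
R_inner film = 1/(h_i·A) = 1/(19.5×15.4) = 0.00333 K/W
R_silica brick = L/(kA) = 0.17/(1.18×15.4) = 0.009355 K/W
R_insulating firebrick = L/(kA) = 0.1/(0.297×15.4) = 0.02186 K/W
R_outer film = 1/(h_o·A) = 1/(12.7×15.4) = 0.005113 K/W
R_total = 0.03966 K/W;  Q = ΔT/R_total = 680/0.03966 = 17140 W
T_interface = T_inner − Q·ΣR(inner→interface) = 695 − 17100×0.01269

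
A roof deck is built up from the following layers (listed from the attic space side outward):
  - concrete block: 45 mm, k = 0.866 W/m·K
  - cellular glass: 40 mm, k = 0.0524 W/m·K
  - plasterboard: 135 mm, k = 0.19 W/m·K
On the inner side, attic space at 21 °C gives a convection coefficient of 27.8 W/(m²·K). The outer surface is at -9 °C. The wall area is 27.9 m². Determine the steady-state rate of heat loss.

Model the wall as resistances in series:
R_inner film = 1/(h_i·A) = 1/(27.8×27.9) = 0.001289 K/W
R_concrete block = L/(kA) = 0.045/(0.866×27.9) = 0.001862 K/W
R_cellular glass = L/(kA) = 0.04/(0.0524×27.9) = 0.02736 K/W
R_plasterboard = L/(kA) = 0.135/(0.19×27.9) = 0.02547 K/W
R_total = 0.05598 K/W
Q = ΔT / R_total = 30 / 0.05598

Q ≈ 536 W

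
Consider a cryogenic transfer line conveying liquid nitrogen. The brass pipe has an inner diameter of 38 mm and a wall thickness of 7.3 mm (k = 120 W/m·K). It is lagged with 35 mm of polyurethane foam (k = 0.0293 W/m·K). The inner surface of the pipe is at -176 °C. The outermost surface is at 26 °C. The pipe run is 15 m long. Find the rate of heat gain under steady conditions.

Q ≈ 659 W

Cylindrical conduction, so R = ln(r₂/r₁)/(2πkL) per layer, in series:
R_brass pipe wall = ln(26.3/19)/(2π×120×15) = 2.875×10^-5 K/W
R_polyurethane foam = ln(61.3/26.3)/(2π×0.0293×15) = 0.3064 K/W
R_total = 0.3065 K/W
Q = ΔT/R_total = 202/0.3065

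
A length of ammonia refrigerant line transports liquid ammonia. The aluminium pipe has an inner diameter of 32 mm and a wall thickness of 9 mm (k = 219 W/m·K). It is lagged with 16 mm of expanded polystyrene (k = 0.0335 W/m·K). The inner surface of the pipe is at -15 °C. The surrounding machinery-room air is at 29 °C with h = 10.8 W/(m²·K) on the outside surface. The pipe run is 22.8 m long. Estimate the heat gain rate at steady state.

Cylindrical conduction, so R = ln(r₂/r₁)/(2πkL) per layer, in series:
R_aluminium pipe wall = ln(25/16)/(2π×219×22.8) = 1.423×10^-5 K/W
R_expanded polystyrene = ln(41/25)/(2π×0.0335×22.8) = 0.1031 K/W
R_outer film = 1/(h_o·2πr_oL) = 1/(10.8×2π×0.041×22.8) = 0.01576 K/W
R_total = 0.1189 K/W
Q = ΔT/R_total = 44/0.1189

Q ≈ 370 W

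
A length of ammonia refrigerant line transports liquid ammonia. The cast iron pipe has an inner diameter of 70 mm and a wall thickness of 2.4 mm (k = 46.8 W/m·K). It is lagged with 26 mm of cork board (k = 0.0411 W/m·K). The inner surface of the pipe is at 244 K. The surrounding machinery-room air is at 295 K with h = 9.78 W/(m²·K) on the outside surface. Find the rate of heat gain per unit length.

Treating each annulus and film as a series resistance:
R_cast iron pipe wall = ln(37.4/35)/(2π×46.8×1) = 2.255×10^-4 K/W
R_cork board = ln(63.4/37.4)/(2π×0.0411×1) = 2.044 K/W
R_outer film = 1/(h_o·2πr_oL) = 1/(9.78×2π×0.0634×1) = 0.2567 K/W
R_total = 2.301 K/W
Q = ΔT/R_total = 51/2.301

q′ ≈ 22.2 W/m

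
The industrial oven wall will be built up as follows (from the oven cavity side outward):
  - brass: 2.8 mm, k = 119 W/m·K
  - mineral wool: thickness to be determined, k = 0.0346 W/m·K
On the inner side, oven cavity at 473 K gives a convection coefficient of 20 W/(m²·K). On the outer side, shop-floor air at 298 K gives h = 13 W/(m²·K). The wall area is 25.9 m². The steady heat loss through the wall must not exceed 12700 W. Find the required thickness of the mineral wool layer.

L ≈ 7.96 mm

Series thermal resistances:
R_inner film = 1/(h_i·A) = 1/(20×25.9) = 0.001931 K/W
R_brass = L/(kA) = 0.0028/(119×25.9) = 9.085×10^-7 K/W
R_outer film = 1/(h_o·A) = 1/(13×25.9) = 0.00297 K/W
Sum of the known resistances R_other = 0.004901 K/W
Required total resistance R_tot = ΔT/Q_allow = 175/12700 = 0.01378 K/W
R_mineral wool = R_tot − R_other = 0.008878 K/W
L = R·k·A = 0.008878×0.0346×25.9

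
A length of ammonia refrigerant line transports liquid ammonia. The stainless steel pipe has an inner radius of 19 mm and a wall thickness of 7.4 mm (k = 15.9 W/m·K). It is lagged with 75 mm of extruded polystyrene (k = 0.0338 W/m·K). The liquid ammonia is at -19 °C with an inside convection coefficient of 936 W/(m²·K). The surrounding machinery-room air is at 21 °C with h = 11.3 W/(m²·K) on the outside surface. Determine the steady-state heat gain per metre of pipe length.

q′ ≈ 6.17 W/m

Radial resistances (cylindrical: R_cond = ln(r_o/r_i)/(2πkL), R_conv = 1/(h·2πrL)):
R_inner film = 1/(h_i·2πr₁L) = 1/(936×2π×0.019×1) = 0.008949 K/W
R_stainless steel pipe wall = ln(26.4/19)/(2π×15.9×1) = 0.003292 K/W
R_extruded polystyrene = ln(101.4/26.4)/(2π×0.0338×1) = 6.337 K/W
R_outer film = 1/(h_o·2πr_oL) = 1/(11.3×2π×0.1014×1) = 0.1389 K/W
R_total = 6.488 K/W
Q = ΔT/R_total = 40/6.488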